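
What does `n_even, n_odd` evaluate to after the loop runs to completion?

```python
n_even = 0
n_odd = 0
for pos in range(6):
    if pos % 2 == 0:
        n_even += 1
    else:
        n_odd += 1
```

Let's trace through this code step by step.

Initialize: n_even = 0
Initialize: n_odd = 0
Entering loop: for pos in range(6):
After iteration 1: pos = 0, n_even = 1, n_odd = 0
After iteration 2: pos = 1, n_even = 1, n_odd = 1
After iteration 3: pos = 2, n_even = 2, n_odd = 1
After iteration 4: pos = 3, n_even = 2, n_odd = 2
After iteration 5: pos = 4, n_even = 3, n_odd = 2
After iteration 6: pos = 5, n_even = 3, n_odd = 3
Loop ends.

Final answer: 3, 3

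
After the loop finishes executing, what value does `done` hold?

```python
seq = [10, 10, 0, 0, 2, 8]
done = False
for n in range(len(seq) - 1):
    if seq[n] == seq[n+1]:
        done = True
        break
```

Let's trace through this code step by step.

Initialize: seq = [10, 10, 0, 0, 2, 8]
Initialize: done = False
Entering loop: for n in range(len(seq) - 1):
After iteration 1: n = 0, done = True
Loop ends.

Final answer: True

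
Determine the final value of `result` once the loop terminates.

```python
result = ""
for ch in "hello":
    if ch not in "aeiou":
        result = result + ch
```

Let's trace through this code step by step.

Initialize: result = ''
Entering loop: for ch in "hello":
After iteration 1: ch = 'h', result = 'h'
After iteration 2: ch = 'e', result = 'h'
After iteration 3: ch = 'l', result = 'hl'
After iteration 4: ch = 'l', result = 'hll'
After iteration 5: ch = 'o', result = 'hll'
Loop ends.

Final answer: 'hll'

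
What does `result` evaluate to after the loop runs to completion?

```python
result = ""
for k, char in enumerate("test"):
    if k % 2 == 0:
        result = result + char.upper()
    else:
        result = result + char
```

Let's trace through this code step by step.

Initialize: result = ''
Entering loop: for k, char in enumerate("test"):
After iteration 1: k = 0, char = 't', result = 'T'
After iteration 2: k = 1, char = 'e', result = 'Te'
After iteration 3: k = 2, char = 's', result = 'TeS'
After iteration 4: k = 3, char = 't', result = 'TeSt'
Loop ends.

Final answer: 'TeSt'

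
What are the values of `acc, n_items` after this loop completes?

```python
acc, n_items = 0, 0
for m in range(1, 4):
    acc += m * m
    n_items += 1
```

Let's trace through this code step by step.

Initialize: acc = 0
Initialize: n_items = 0
Entering loop: for m in range(1, 4):
After iteration 1: m = 1, acc = 1, n_items = 1
After iteration 2: m = 2, acc = 5, n_items = 2
After iteration 3: m = 3, acc = 14, n_items = 3
Loop ends.

Final answer: 14, 3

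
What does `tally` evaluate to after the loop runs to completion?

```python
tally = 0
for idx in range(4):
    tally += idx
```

Let's trace through this code step by step.

Initialize: tally = 0
Entering loop: for idx in range(4):
After iteration 1: idx = 0, tally = 0
After iteration 2: idx = 1, tally = 1
After iteration 3: idx = 2, tally = 3
After iteration 4: idx = 3, tally = 6
Loop ends.

Final answer: 6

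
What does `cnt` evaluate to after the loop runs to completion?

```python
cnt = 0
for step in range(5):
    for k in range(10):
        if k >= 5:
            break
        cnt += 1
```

Let's trace through this code step by step.

Initialize: cnt = 0
Entering loop: for step in range(5):
After iteration 1: step = 0, cnt = 5
After iteration 2: step = 1, cnt = 10
After iteration 3: step = 2, cnt = 15
After iteration 4: step = 3, cnt = 20
After iteration 5: step = 4, cnt = 25
Loop ends.

Final answer: 25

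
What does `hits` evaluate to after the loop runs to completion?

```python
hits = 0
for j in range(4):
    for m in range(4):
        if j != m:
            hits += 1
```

Let's trace through this code step by step.

Initialize: hits = 0
Entering loop: for j in range(4):
After iteration 1: j = 0, hits = 3
After iteration 2: j = 1, hits = 6
After iteration 3: j = 2, hits = 9
After iteration 4: j = 3, hits = 12
Loop ends.

Final answer: 12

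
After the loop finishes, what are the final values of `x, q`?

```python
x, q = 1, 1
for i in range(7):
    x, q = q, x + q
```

Let's trace through this code step by step.

Initialize: x = 1
Initialize: q = 1
Entering loop: for i in range(7):
After iteration 1: i = 0, x = 1, q = 2
After iteration 2: i = 1, x = 2, q = 3
After iteration 3: i = 2, x = 3, q = 5
After iteration 4: i = 3, x = 5, q = 8
After iteration 5: i = 4, x = 8, q = 13
After iteration 6: i = 5, x = 13, q = 21
After iteration 7: i = 6, x = 21, q = 34
Loop ends.

Final answer: 21, 34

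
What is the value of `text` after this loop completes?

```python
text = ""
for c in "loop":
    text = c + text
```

Let's trace through this code step by step.

Initialize: text = ''
Entering loop: for c in "loop":
After iteration 1: c = 'l', text = 'l'
After iteration 2: c = 'o', text = 'ol'
After iteration 3: c = 'o', text = 'ool'
After iteration 4: c = 'p', text = 'pool'
Loop ends.

Final answer: 'pool'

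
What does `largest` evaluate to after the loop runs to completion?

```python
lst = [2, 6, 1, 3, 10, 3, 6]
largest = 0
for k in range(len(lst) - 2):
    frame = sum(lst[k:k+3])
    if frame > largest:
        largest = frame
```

Let's trace through this code step by step.

Initialize: lst = [2, 6, 1, 3, 10, 3, 6]
Initialize: largest = 0
Entering loop: for k in range(len(lst) - 2):
After iteration 1: k = 0, largest = 9, frame = 9
After iteration 2: k = 1, largest = 10, frame = 10
After iteration 3: k = 2, largest = 14, frame = 14
After iteration 4: k = 3, largest = 16, frame = 16
After iteration 5: k = 4, largest = 19, frame = 19
Loop ends.

Final answer: 19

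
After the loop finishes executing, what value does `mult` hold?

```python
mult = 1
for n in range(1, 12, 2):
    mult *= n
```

Let's trace through this code step by step.

Initialize: mult = 1
Entering loop: for n in range(1, 12, 2):
After iteration 1: n = 1, mult = 1
After iteration 2: n = 3, mult = 3
After iteration 3: n = 5, mult = 15
After iteration 4: n = 7, mult = 105
After iteration 5: n = 9, mult = 945
After iteration 6: n = 11, mult = 10395
Loop ends.

Final answer: 10395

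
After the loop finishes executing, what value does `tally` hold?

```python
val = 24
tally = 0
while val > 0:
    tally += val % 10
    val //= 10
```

Let's trace through this code step by step.

Initialize: val = 24
Initialize: tally = 0
Entering loop: while val > 0:
After iteration 1: val = 2, tally = 4
After iteration 2: val = 0, tally = 6
Loop ends.

Final answer: 6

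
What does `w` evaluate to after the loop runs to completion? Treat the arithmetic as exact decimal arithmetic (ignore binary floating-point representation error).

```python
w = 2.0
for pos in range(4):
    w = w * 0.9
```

Let's trace through this code step by step.

Initialize: w = 2.0
Entering loop: for pos in range(4):
After iteration 1: pos = 0, w = 1.8
After iteration 2: pos = 1, w = 1.62
After iteration 3: pos = 2, w = 1.458
After iteration 4: pos = 3, w = 1.3122
Loop ends.

Final answer: 1.3122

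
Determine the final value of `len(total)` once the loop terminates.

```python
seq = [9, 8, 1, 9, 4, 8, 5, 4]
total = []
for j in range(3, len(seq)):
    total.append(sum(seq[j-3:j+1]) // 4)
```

Let's trace through this code step by step.

Initialize: seq = [9, 8, 1, 9, 4, 8, 5, 4]
Initialize: total = []
Entering loop: for j in range(3, len(seq)):
After iteration 1: j = 3, total = [6]
After iteration 2: j = 4, total = [6, 5]
After iteration 3: j = 5, total = [6, 5, 5]
After iteration 4: j = 6, total = [6, 5, 5, 6]
After iteration 5: j = 7, total = [6, 5, 5, 6, 5]
Loop ends.
len(total) = 5

Final answer: 5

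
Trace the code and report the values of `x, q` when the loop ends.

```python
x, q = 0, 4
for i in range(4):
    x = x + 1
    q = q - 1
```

Let's trace through this code step by step.

Initialize: x = 0
Initialize: q = 4
Entering loop: for i in range(4):
After iteration 1: i = 0, x = 1, q = 3
After iteration 2: i = 1, x = 2, q = 2
After iteration 3: i = 2, x = 3, q = 1
After iteration 4: i = 3, x = 4, q = 0
Loop ends.

Final answer: 4, 0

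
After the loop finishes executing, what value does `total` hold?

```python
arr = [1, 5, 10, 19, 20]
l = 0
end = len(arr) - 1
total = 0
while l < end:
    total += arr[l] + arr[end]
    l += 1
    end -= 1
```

Let's trace through this code step by step.

Initialize: arr = [1, 5, 10, 19, 20]
Initialize: l = 0
Initialize: end = 4
Initialize: total = 0
Entering loop: while l < end:
After iteration 1: l = 1, end = 3, total = 21
After iteration 2: l = 2, end = 2, total = 45
Loop ends.

Final answer: 45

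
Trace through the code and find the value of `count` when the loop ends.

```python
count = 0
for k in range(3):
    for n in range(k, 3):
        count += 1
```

Let's trace through this code step by step.

Initialize: count = 0
Entering loop: for k in range(3):
After iteration 1: k = 0, count = 3
After iteration 2: k = 1, count = 5
After iteration 3: k = 2, count = 6
Loop ends.

Final answer: 6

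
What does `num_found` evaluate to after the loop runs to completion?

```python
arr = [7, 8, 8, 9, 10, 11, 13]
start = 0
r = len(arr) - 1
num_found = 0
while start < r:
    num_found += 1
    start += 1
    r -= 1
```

Let's trace through this code step by step.

Initialize: arr = [7, 8, 8, 9, 10, 11, 13]
Initialize: start = 0
Initialize: r = 6
Initialize: num_found = 0
Entering loop: while start < r:
After iteration 1: start = 1, r = 5, num_found = 1
After iteration 2: start = 2, r = 4, num_found = 2
After iteration 3: start = 3, r = 3, num_found = 3
Loop ends.

Final answer: 3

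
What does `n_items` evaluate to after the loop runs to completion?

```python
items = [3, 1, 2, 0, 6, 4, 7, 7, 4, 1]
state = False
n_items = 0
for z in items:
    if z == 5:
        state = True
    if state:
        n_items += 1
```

Let's trace through this code step by step.

Initialize: items = [3, 1, 2, 0, 6, 4, 7, 7, 4, 1]
Initialize: state = False
Initialize: n_items = 0
Entering loop: for z in items:
After iteration 1: z = 3, n_items = 0
After iteration 2: z = 1, n_items = 0
After iteration 3: z = 2, n_items = 0
After iteration 4: z = 0, n_items = 0
After iteration 5: z = 6, n_items = 0
After iteration 6: z = 4, n_items = 0
After iteration 7: z = 7, n_items = 0
After iteration 8: z = 7, n_items = 0
After iteration 9: z = 4, n_items = 0
After iteration 10: z = 1, n_items = 0
Loop ends.

Final answer: 0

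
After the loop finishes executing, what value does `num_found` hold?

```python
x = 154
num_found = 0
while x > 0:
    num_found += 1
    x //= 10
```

Let's trace through this code step by step.

Initialize: x = 154
Initialize: num_found = 0
Entering loop: while x > 0:
After iteration 1: x = 15, num_found = 1
After iteration 2: x = 1, num_found = 2
After iteration 3: x = 0, num_found = 3
Loop ends.

Final answer: 3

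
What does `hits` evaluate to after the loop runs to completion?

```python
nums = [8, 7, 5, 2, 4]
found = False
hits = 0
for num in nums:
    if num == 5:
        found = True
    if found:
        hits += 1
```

Let's trace through this code step by step.

Initialize: nums = [8, 7, 5, 2, 4]
Initialize: found = False
Initialize: hits = 0
Entering loop: for num in nums:
After iteration 1: num = 8, found = False, hits = 0
After iteration 2: num = 7, found = False, hits = 0
After iteration 3: num = 5, found = True, hits = 1
After iteration 4: num = 2, found = True, hits = 2
After iteration 5: num = 4, found = True, hits = 3
Loop ends.

Final answer: 3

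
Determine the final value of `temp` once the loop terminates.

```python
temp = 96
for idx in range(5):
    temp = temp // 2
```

Let's trace through this code step by step.

Initialize: temp = 96
Entering loop: for idx in range(5):
After iteration 1: idx = 0, temp = 48
After iteration 2: idx = 1, temp = 24
After iteration 3: idx = 2, temp = 12
After iteration 4: idx = 3, temp = 6
After iteration 5: idx = 4, temp = 3
Loop ends.

Final answer: 3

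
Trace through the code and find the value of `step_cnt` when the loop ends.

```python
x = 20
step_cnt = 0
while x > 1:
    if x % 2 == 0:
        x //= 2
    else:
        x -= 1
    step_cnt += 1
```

Let's trace through this code step by step.

Initialize: x = 20
Initialize: step_cnt = 0
Entering loop: while x > 1:
After iteration 1: x = 10, step_cnt = 1
After iteration 2: x = 5, step_cnt = 2
After iteration 3: x = 4, step_cnt = 3
After iteration 4: x = 2, step_cnt = 4
After iteration 5: x = 1, step_cnt = 5
Loop ends.

Final answer: 5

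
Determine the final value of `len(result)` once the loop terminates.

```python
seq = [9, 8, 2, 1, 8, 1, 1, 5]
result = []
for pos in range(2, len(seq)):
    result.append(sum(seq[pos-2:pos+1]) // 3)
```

Let's trace through this code step by step.

Initialize: seq = [9, 8, 2, 1, 8, 1, 1, 5]
Initialize: result = []
Entering loop: for pos in range(2, len(seq)):
After iteration 1: pos = 2, result = [6]
After iteration 2: pos = 3, result = [6, 3]
After iteration 3: pos = 4, result = [6, 3, 3]
After iteration 4: pos = 5, result = [6, 3, 3, 3]
After iteration 5: pos = 6, result = [6, 3, 3, 3, 3]
After iteration 6: pos = 7, result = [6, 3, 3, 3, 3, 2]
Loop ends.
len(result) = 6

Final answer: 6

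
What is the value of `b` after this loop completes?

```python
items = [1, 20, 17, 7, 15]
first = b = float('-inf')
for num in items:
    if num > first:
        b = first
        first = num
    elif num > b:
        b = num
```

Let's trace through this code step by step.

Initialize: items = [1, 20, 17, 7, 15]
Initialize: first = -inf
Initialize: b = -inf
Entering loop: for num in items:
After iteration 1: num = 1, first = 1, b = -inf
After iteration 2: num = 20, first = 20, b = 1
After iteration 3: num = 17, first = 20, b = 17
After iteration 4: num = 7, first = 20, b = 17
After iteration 5: num = 15, first = 20, b = 17
Loop ends.

Final answer: 17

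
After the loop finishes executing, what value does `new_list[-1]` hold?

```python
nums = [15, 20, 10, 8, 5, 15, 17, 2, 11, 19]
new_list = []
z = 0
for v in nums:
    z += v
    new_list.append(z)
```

Let's trace through this code step by step.

Initialize: nums = [15, 20, 10, 8, 5, 15, 17, 2, 11, 19]
Initialize: new_list = []
Initialize: z = 0
Entering loop: for v in nums:
After iteration 1: v = 15, new_list = [15], z = 15
After iteration 2: v = 20, new_list = [15, 35], z = 35
After iteration 3: v = 10, new_list = [15, 35, 45], z = 45
After iteration 4: v = 8, new_list = [15, 35, 45, 53], z = 53
After iteration 5: v = 5, new_list = [15, 35, 45, 53, 58], z = 58
After iteration 6: v = 15, new_list = [15, 35, 45, 53, 58, 73], z = 73
After iteration 7: v = 17, new_list = [15, 35, 45, 53, 58, 73, 90], z = 90
After iteration 8: v = 2, new_list = [15, 35, 45, 53, 58, 73, 90, 92], z = 92
After iteration 9: v = 11, new_list = [15, 35, 45, 53, 58, 73, 90, 92, 103], z = 103
After iteration 10: v = 19, new_list = [15, 35, 45, 53, 58, 73, 90, 92, 103, 122], z = 122
Loop ends.
new_list[-1] = 122

Final answer: 122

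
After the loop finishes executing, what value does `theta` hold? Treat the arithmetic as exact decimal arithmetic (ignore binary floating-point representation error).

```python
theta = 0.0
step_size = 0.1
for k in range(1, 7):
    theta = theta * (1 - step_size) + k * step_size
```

Let's trace through this code step by step.

Initialize: theta = 0.0
Initialize: step_size = 0.1
Entering loop: for k in range(1, 7):
After iteration 1: k = 1, theta = 0.1
After iteration 2: k = 2, theta = 0.29
After iteration 3: k = 3, theta = 0.561
After iteration 4: k = 4, theta = 0.9049
After iteration 5: k = 5, theta = 1.31441
After iteration 6: k = 6, theta = 1.782969
Loop ends.

Final answer: 1.782969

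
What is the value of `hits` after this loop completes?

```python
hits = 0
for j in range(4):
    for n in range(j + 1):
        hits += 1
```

Let's trace through this code step by step.

Initialize: hits = 0
Entering loop: for j in range(4):
After iteration 1: j = 0, hits = 1, n = 0
After iteration 2: j = 1, hits = 3, n = 1
After iteration 3: j = 2, hits = 6, n = 2
After iteration 4: j = 3, hits = 10, n = 3
Loop ends.

Final answer: 10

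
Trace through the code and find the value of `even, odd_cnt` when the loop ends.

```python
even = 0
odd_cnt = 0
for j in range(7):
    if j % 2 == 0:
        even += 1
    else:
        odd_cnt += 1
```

Let's trace through this code step by step.

Initialize: even = 0
Initialize: odd_cnt = 0
Entering loop: for j in range(7):
After iteration 1: j = 0, even = 1, odd_cnt = 0
After iteration 2: j = 1, even = 1, odd_cnt = 1
After iteration 3: j = 2, even = 2, odd_cnt = 1
After iteration 4: j = 3, even = 2, odd_cnt = 2
After iteration 5: j = 4, even = 3, odd_cnt = 2
After iteration 6: j = 5, even = 3, odd_cnt = 3
After iteration 7: j = 6, even = 4, odd_cnt = 3
Loop ends.

Final answer: 4, 3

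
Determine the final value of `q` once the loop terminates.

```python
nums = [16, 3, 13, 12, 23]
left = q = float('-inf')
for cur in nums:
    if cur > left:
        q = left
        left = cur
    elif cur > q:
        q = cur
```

Let's trace through this code step by step.

Initialize: nums = [16, 3, 13, 12, 23]
Initialize: left = -inf
Initialize: q = -inf
Entering loop: for cur in nums:
After iteration 1: cur = 16, left = 16, q = -inf
After iteration 2: cur = 3, left = 16, q = 3
After iteration 3: cur = 13, left = 16, q = 13
After iteration 4: cur = 12, left = 16, q = 13
After iteration 5: cur = 23, left = 23, q = 16
Loop ends.

Final answer: 16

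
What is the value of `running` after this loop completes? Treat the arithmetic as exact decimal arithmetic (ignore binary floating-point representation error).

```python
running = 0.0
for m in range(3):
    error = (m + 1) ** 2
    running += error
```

Let's trace through this code step by step.

Initialize: running = 0.0
Entering loop: for m in range(3):
After iteration 1: m = 0, running = 1.0, error = 1
After iteration 2: m = 1, running = 5.0, error = 4
After iteration 3: m = 2, running = 14.0, error = 9
Loop ends.

Final answer: 14.0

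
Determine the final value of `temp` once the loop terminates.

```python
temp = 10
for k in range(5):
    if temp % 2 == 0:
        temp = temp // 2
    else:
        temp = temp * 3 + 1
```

Let's trace through this code step by step.

Initialize: temp = 10
Entering loop: for k in range(5):
After iteration 1: k = 0, temp = 5
After iteration 2: k = 1, temp = 16
After iteration 3: k = 2, temp = 8
After iteration 4: k = 3, temp = 4
After iteration 5: k = 4, temp = 2
Loop ends.

Final answer: 2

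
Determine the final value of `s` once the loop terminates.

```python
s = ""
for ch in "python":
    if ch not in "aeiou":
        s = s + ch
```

Let's trace through this code step by step.

Initialize: s = ''
Entering loop: for ch in "python":
After iteration 1: ch = 'p', s = 'p'
After iteration 2: ch = 'y', s = 'py'
After iteration 3: ch = 't', s = 'pyt'
After iteration 4: ch = 'h', s = 'pyth'
After iteration 5: ch = 'o', s = 'pyth'
After iteration 6: ch = 'n', s = 'pythn'
Loop ends.

Final answer: 'pythn'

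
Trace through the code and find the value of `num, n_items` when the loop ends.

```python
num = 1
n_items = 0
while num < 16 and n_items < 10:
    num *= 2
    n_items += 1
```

Let's trace through this code step by step.

Initialize: num = 1
Initialize: n_items = 0
Entering loop: while num < 16 and n_items < 10:
After iteration 1: num = 2, n_items = 1
After iteration 2: num = 4, n_items = 2
After iteration 3: num = 8, n_items = 3
After iteration 4: num = 16, n_items = 4
Loop ends.

Final answer: 16, 4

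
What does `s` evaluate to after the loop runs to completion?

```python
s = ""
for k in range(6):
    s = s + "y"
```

Let's trace through this code step by step.

Initialize: s = ''
Entering loop: for k in range(6):
After iteration 1: k = 0, s = 'y'
After iteration 2: k = 1, s = 'yy'
After iteration 3: k = 2, s = 'yyy'
After iteration 4: k = 3, s = 'yyyy'
After iteration 5: k = 4, s = 'yyyyy'
After iteration 6: k = 5, s = 'yyyyyy'
Loop ends.

Final answer: 'yyyyyy'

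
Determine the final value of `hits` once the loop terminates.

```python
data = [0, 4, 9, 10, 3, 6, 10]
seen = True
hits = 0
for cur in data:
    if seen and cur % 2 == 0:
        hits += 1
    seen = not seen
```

Let's trace through this code step by step.

Initialize: data = [0, 4, 9, 10, 3, 6, 10]
Initialize: seen = True
Initialize: hits = 0
Entering loop: for cur in data:
After iteration 1: cur = 0, seen = False, hits = 1
After iteration 2: cur = 4, seen = True, hits = 1
After iteration 3: cur = 9, seen = False, hits = 1
After iteration 4: cur = 10, seen = True, hits = 1
After iteration 5: cur = 3, seen = False, hits = 1
After iteration 6: cur = 6, seen = True, hits = 1
After iteration 7: cur = 10, seen = False, hits = 2
Loop ends.

Final answer: 2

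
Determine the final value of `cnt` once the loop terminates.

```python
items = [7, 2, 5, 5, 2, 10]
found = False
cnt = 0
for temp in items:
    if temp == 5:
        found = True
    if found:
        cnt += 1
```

Let's trace through this code step by step.

Initialize: items = [7, 2, 5, 5, 2, 10]
Initialize: found = False
Initialize: cnt = 0
Entering loop: for temp in items:
After iteration 1: temp = 7, found = False, cnt = 0
After iteration 2: temp = 2, found = False, cnt = 0
After iteration 3: temp = 5, found = True, cnt = 1
After iteration 4: temp = 5, found = True, cnt = 2
After iteration 5: temp = 2, found = True, cnt = 3
After iteration 6: temp = 10, found = True, cnt = 4
Loop ends.

Final answer: 4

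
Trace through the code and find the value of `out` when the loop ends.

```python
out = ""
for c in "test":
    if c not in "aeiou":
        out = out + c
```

Let's trace through this code step by step.

Initialize: out = ''
Entering loop: for c in "test":
After iteration 1: c = 't', out = 't'
After iteration 2: c = 'e', out = 't'
After iteration 3: c = 's', out = 'ts'
After iteration 4: c = 't', out = 'tst'
Loop ends.

Final answer: 'tst'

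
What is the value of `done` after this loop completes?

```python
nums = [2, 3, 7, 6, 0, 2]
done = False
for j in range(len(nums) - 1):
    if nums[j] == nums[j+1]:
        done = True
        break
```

Let's trace through this code step by step.

Initialize: nums = [2, 3, 7, 6, 0, 2]
Initialize: done = False
Entering loop: for j in range(len(nums) - 1):
After iteration 1: j = 0, done = False
After iteration 2: j = 1, done = False
After iteration 3: j = 2, done = False
After iteration 4: j = 3, done = False
After iteration 5: j = 4, done = False
Loop ends.

Final answer: False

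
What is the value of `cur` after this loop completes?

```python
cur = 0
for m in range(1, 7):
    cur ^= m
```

Let's trace through this code step by step.

Initialize: cur = 0
Entering loop: for m in range(1, 7):
After iteration 1: m = 1, cur = 1
After iteration 2: m = 2, cur = 3
After iteration 3: m = 3, cur = 0
After iteration 4: m = 4, cur = 4
After iteration 5: m = 5, cur = 1
After iteration 6: m = 6, cur = 7
Loop ends.

Final answer: 7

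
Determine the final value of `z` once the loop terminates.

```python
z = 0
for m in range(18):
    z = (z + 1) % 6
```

Let's trace through this code step by step.

Initialize: z = 0
Entering loop: for m in range(18):
After iteration 1: m = 0, z = 1
After iteration 2: m = 1, z = 2
After iteration 3: m = 2, z = 3
After iteration 4: m = 3, z = 4
After iteration 5: m = 4, z = 5
After iteration 6: m = 5, z = 0
After iteration 7: m = 6, z = 1
After iteration 8: m = 7, z = 2
After iteration 9: m = 8, z = 3
After iteration 10: m = 9, z = 4
After iteration 11: m = 10, z = 5
After iteration 12: m = 11, z = 0
After iteration 13: m = 12, z = 1
After iteration 14: m = 13, z = 2
After iteration 15: m = 14, z = 3
After iteration 16: m = 15, z = 4
After iteration 17: m = 16, z = 5
After iteration 18: m = 17, z = 0
Loop ends.

Final answer: 0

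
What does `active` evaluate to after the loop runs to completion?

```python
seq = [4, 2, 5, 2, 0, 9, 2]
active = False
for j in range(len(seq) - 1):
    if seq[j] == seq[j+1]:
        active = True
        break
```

Let's trace through this code step by step.

Initialize: seq = [4, 2, 5, 2, 0, 9, 2]
Initialize: active = False
Entering loop: for j in range(len(seq) - 1):
After iteration 1: j = 0, active = False
After iteration 2: j = 1, active = False
After iteration 3: j = 2, active = False
After iteration 4: j = 3, active = False
After iteration 5: j = 4, active = False
After iteration 6: j = 5, active = False
Loop ends.

Final answer: False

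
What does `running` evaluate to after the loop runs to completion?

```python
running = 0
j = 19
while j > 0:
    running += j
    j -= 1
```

Let's trace through this code step by step.

Initialize: running = 0
Initialize: j = 19
Entering loop: while j > 0:
After iteration 1: running = 19, j = 18
After iteration 2: running = 37, j = 17
After iteration 3: running = 54, j = 16
After iteration 4: running = 70, j = 15
After iteration 5: running = 85, j = 14
After iteration 6: running = 99, j = 13
After iteration 7: running = 112, j = 12
After iteration 8: running = 124, j = 11
After iteration 9: running = 135, j = 10
After iteration 10: running = 145, j = 9
After iteration 11: running = 154, j = 8
After iteration 12: running = 162, j = 7
After iteration 13: running = 169, j = 6
After iteration 14: running = 175, j = 5
After iteration 15: running = 180, j = 4
After iteration 16: running = 184, j = 3
After iteration 17: running = 187, j = 2
After iteration 18: running = 189, j = 1
After iteration 19: running = 190, j = 0
Loop ends.

Final answer: 190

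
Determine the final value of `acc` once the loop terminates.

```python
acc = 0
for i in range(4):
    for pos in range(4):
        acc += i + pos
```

Let's trace through this code step by step.

Initialize: acc = 0
Entering loop: for i in range(4):
After iteration 1: i = 0, acc = 6
After iteration 2: i = 1, acc = 16
After iteration 3: i = 2, acc = 30
After iteration 4: i = 3, acc = 48
Loop ends.

Final answer: 48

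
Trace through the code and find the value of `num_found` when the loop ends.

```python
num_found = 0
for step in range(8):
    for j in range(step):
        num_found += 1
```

Let's trace through this code step by step.

Initialize: num_found = 0
Entering loop: for step in range(8):
After iteration 1: step = 0, num_found = 0
After iteration 2: step = 1, num_found = 1, j = 0
After iteration 3: step = 2, num_found = 3, j = 1
After iteration 4: step = 3, num_found = 6, j = 2
After iteration 5: step = 4, num_found = 10, j = 3
After iteration 6: step = 5, num_found = 15, j = 4
After iteration 7: step = 6, num_found = 21, j = 5
After iteration 8: step = 7, num_found = 28, j = 6
Loop ends.

Final answer: 28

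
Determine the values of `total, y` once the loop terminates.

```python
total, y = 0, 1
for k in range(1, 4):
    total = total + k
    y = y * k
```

Let's trace through this code step by step.

Initialize: total = 0
Initialize: y = 1
Entering loop: for k in range(1, 4):
After iteration 1: k = 1, total = 1, y = 1
After iteration 2: k = 2, total = 3, y = 2
After iteration 3: k = 3, total = 6, y = 6
Loop ends.

Final answer: 6, 6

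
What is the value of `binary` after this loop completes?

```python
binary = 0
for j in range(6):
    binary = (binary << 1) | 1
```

Let's trace through this code step by step.

Initialize: binary = 0
Entering loop: for j in range(6):
After iteration 1: j = 0, binary = 1
After iteration 2: j = 1, binary = 3
After iteration 3: j = 2, binary = 7
After iteration 4: j = 3, binary = 15
After iteration 5: j = 4, binary = 31
After iteration 6: j = 5, binary = 63
Loop ends.

Final answer: 63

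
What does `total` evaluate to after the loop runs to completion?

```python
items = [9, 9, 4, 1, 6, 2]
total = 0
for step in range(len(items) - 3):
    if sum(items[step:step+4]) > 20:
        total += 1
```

Let's trace through this code step by step.

Initialize: items = [9, 9, 4, 1, 6, 2]
Initialize: total = 0
Entering loop: for step in range(len(items) - 3):
After iteration 1: step = 0, total = 1
After iteration 2: step = 1, total = 1
After iteration 3: step = 2, total = 1
Loop ends.

Final answer: 1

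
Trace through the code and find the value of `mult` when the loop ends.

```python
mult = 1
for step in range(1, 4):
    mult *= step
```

Let's trace through this code step by step.

Initialize: mult = 1
Entering loop: for step in range(1, 4):
After iteration 1: step = 1, mult = 1
After iteration 2: step = 2, mult = 2
After iteration 3: step = 3, mult = 6
Loop ends.

Final answer: 6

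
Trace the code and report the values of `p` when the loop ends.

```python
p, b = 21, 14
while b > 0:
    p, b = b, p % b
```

Let's trace through this code step by step.

Initialize: p = 21
Initialize: b = 14
Entering loop: while b > 0:
After iteration 1: p = 14, b = 7
After iteration 2: p = 7, b = 0
Loop ends.

Final answer: 7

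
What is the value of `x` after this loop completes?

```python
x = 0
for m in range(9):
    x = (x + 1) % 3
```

Let's trace through this code step by step.

Initialize: x = 0
Entering loop: for m in range(9):
After iteration 1: m = 0, x = 1
After iteration 2: m = 1, x = 2
After iteration 3: m = 2, x = 0
After iteration 4: m = 3, x = 1
After iteration 5: m = 4, x = 2
After iteration 6: m = 5, x = 0
After iteration 7: m = 6, x = 1
After iteration 8: m = 7, x = 2
After iteration 9: m = 8, x = 0
Loop ends.

Final answer: 0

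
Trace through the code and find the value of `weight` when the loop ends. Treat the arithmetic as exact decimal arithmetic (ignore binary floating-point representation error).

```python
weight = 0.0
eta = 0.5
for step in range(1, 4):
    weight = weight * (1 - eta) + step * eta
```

Let's trace through this code step by step.

Initialize: weight = 0.0
Initialize: eta = 0.5
Entering loop: for step in range(1, 4):
After iteration 1: step = 1, weight = 0.5
After iteration 2: step = 2, weight = 1.25
After iteration 3: step = 3, weight = 2.125
Loop ends.

Final answer: 2.125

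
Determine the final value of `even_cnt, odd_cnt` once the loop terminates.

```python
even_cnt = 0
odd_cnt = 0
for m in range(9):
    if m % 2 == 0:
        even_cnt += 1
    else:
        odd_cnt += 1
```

Let's trace through this code step by step.

Initialize: even_cnt = 0
Initialize: odd_cnt = 0
Entering loop: for m in range(9):
After iteration 1: m = 0, even_cnt = 1, odd_cnt = 0
After iteration 2: m = 1, even_cnt = 1, odd_cnt = 1
After iteration 3: m = 2, even_cnt = 2, odd_cnt = 1
After iteration 4: m = 3, even_cnt = 2, odd_cnt = 2
After iteration 5: m = 4, even_cnt = 3, odd_cnt = 2
After iteration 6: m = 5, even_cnt = 3, odd_cnt = 3
After iteration 7: m = 6, even_cnt = 4, odd_cnt = 3
After iteration 8: m = 7, even_cnt = 4, odd_cnt = 4
After iteration 9: m = 8, even_cnt = 5, odd_cnt = 4
Loop ends.

Final answer: 5, 4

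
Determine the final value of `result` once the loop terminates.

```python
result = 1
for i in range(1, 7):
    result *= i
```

Let's trace through this code step by step.

Initialize: result = 1
Entering loop: for i in range(1, 7):
After iteration 1: i = 1, result = 1
After iteration 2: i = 2, result = 2
After iteration 3: i = 3, result = 6
After iteration 4: i = 4, result = 24
After iteration 5: i = 5, result = 120
After iteration 6: i = 6, result = 720
Loop ends.

Final answer: 720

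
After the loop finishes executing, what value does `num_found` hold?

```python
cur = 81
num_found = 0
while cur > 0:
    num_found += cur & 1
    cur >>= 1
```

Let's trace through this code step by step.

Initialize: cur = 81
Initialize: num_found = 0
Entering loop: while cur > 0:
After iteration 1: cur = 40, num_found = 1
After iteration 2: cur = 20, num_found = 1
After iteration 3: cur = 10, num_found = 1
After iteration 4: cur = 5, num_found = 1
After iteration 5: cur = 2, num_found = 2
After iteration 6: cur = 1, num_found = 2
After iteration 7: cur = 0, num_found = 3
Loop ends.

Final answer: 3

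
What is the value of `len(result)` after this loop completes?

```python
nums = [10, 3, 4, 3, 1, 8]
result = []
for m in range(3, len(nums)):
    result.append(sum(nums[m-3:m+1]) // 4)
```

Let's trace through this code step by step.

Initialize: nums = [10, 3, 4, 3, 1, 8]
Initialize: result = []
Entering loop: for m in range(3, len(nums)):
After iteration 1: m = 3, result = [5]
After iteration 2: m = 4, result = [5, 2]
After iteration 3: m = 5, result = [5, 2, 4]
Loop ends.
len(result) = 3

Final answer: 3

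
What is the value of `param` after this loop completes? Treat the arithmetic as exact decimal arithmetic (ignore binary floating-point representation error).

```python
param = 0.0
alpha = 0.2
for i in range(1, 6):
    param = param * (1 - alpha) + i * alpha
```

Let's trace through this code step by step.

Initialize: param = 0.0
Initialize: alpha = 0.2
Entering loop: for i in range(1, 6):
After iteration 1: i = 1, param = 0.2
After iteration 2: i = 2, param = 0.56
After iteration 3: i = 3, param = 1.048
After iteration 4: i = 4, param = 1.6384
After iteration 5: i = 5, param = 2.31072
Loop ends.

Final answer: 2.31072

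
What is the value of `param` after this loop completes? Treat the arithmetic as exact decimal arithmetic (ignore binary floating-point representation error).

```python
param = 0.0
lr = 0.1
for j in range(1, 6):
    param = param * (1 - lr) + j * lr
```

Let's trace through this code step by step.

Initialize: param = 0.0
Initialize: lr = 0.1
Entering loop: for j in range(1, 6):
After iteration 1: j = 1, param = 0.1
After iteration 2: j = 2, param = 0.29
After iteration 3: j = 3, param = 0.561
After iteration 4: j = 4, param = 0.9049
After iteration 5: j = 5, param = 1.31441
Loop ends.

Final answer: 1.31441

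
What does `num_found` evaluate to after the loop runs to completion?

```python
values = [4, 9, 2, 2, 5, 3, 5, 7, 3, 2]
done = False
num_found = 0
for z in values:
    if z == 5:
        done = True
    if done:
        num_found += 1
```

Let's trace through this code step by step.

Initialize: values = [4, 9, 2, 2, 5, 3, 5, 7, 3, 2]
Initialize: done = False
Initialize: num_found = 0
Entering loop: for z in values:
After iteration 1: z = 4, done = False, num_found = 0
After iteration 2: z = 9, done = False, num_found = 0
After iteration 3: z = 2, done = False, num_found = 0
After iteration 4: z = 2, done = False, num_found = 0
After iteration 5: z = 5, done = True, num_found = 1
After iteration 6: z = 3, done = True, num_found = 2
After iteration 7: z = 5, done = True, num_found = 3
After iteration 8: z = 7, done = True, num_found = 4
After iteration 9: z = 3, done = True, num_found = 5
After iteration 10: z = 2, done = True, num_found = 6
Loop ends.

Final answer: 6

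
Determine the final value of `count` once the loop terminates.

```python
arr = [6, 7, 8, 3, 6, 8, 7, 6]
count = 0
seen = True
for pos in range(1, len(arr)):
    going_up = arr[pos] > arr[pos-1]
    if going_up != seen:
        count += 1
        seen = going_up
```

Let's trace through this code step by step.

Initialize: arr = [6, 7, 8, 3, 6, 8, 7, 6]
Initialize: count = 0
Initialize: seen = True
Entering loop: for pos in range(1, len(arr)):
After iteration 1: pos = 1, count = 0, seen = True, going_up = True
After iteration 2: pos = 2, count = 0, seen = True, going_up = True
After iteration 3: pos = 3, count = 1, seen = False, going_up = False
After iteration 4: pos = 4, count = 2, seen = True, going_up = True
After iteration 5: pos = 5, count = 2, seen = True, going_up = True
After iteration 6: pos = 6, count = 3, seen = False, going_up = False
After iteration 7: pos = 7, count = 3, seen = False, going_up = False
Loop ends.

Final answer: 3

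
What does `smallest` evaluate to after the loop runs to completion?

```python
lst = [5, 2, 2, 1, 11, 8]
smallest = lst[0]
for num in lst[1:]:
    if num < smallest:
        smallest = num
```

Let's trace through this code step by step.

Initialize: lst = [5, 2, 2, 1, 11, 8]
Initialize: smallest = 5
Entering loop: for num in lst[1:]:
After iteration 1: num = 2, smallest = 2
After iteration 2: num = 2, smallest = 2
After iteration 3: num = 1, smallest = 1
After iteration 4: num = 11, smallest = 1
After iteration 5: num = 8, smallest = 1
Loop ends.

Final answer: 1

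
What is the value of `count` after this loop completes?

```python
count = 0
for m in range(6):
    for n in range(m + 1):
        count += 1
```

Let's trace through this code step by step.

Initialize: count = 0
Entering loop: for m in range(6):
After iteration 1: m = 0, count = 1, n = 0
After iteration 2: m = 1, count = 3, n = 1
After iteration 3: m = 2, count = 6, n = 2
After iteration 4: m = 3, count = 10, n = 3
After iteration 5: m = 4, count = 15, n = 4
After iteration 6: m = 5, count = 21, n = 5
Loop ends.

Final answer: 21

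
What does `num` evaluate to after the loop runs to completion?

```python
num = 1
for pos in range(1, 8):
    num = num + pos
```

Let's trace through this code step by step.

Initialize: num = 1
Entering loop: for pos in range(1, 8):
After iteration 1: pos = 1, num = 2
After iteration 2: pos = 2, num = 4
After iteration 3: pos = 3, num = 7
After iteration 4: pos = 4, num = 11
After iteration 5: pos = 5, num = 16
After iteration 6: pos = 6, num = 22
After iteration 7: pos = 7, num = 29
Loop ends.

Final answer: 29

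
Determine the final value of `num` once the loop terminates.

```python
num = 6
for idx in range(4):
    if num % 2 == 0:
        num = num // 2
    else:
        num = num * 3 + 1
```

Let's trace through this code step by step.

Initialize: num = 6
Entering loop: for idx in range(4):
After iteration 1: idx = 0, num = 3
After iteration 2: idx = 1, num = 10
After iteration 3: idx = 2, num = 5
After iteration 4: idx = 3, num = 16
Loop ends.

Final answer: 16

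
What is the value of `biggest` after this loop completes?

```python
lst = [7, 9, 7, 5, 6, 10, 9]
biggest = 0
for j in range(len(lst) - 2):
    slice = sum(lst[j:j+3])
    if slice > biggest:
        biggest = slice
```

Let's trace through this code step by step.

Initialize: lst = [7, 9, 7, 5, 6, 10, 9]
Initialize: biggest = 0
Entering loop: for j in range(len(lst) - 2):
After iteration 1: j = 0, biggest = 23, slice = 23
After iteration 2: j = 1, biggest = 23, slice = 21
After iteration 3: j = 2, biggest = 23, slice = 18
After iteration 4: j = 3, biggest = 23, slice = 21
After iteration 5: j = 4, biggest = 25, slice = 25
Loop ends.

Final answer: 25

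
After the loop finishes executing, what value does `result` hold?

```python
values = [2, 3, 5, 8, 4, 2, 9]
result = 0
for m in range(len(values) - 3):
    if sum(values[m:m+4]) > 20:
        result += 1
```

Let's trace through this code step by step.

Initialize: values = [2, 3, 5, 8, 4, 2, 9]
Initialize: result = 0
Entering loop: for m in range(len(values) - 3):
After iteration 1: m = 0, result = 0
After iteration 2: m = 1, result = 0
After iteration 3: m = 2, result = 0
After iteration 4: m = 3, result = 1
Loop ends.

Final answer: 1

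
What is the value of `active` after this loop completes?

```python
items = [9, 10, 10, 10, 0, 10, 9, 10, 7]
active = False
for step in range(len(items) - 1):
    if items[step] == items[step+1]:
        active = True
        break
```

Let's trace through this code step by step.

Initialize: items = [9, 10, 10, 10, 0, 10, 9, 10, 7]
Initialize: active = False
Entering loop: for step in range(len(items) - 1):
After iteration 1: step = 0, active = False
After iteration 2: step = 1, active = True
Loop ends.

Final answer: True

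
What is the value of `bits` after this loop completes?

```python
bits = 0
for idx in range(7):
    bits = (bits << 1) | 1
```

Let's trace through this code step by step.

Initialize: bits = 0
Entering loop: for idx in range(7):
After iteration 1: idx = 0, bits = 1
After iteration 2: idx = 1, bits = 3
After iteration 3: idx = 2, bits = 7
After iteration 4: idx = 3, bits = 15
After iteration 5: idx = 4, bits = 31
After iteration 6: idx = 5, bits = 63
After iteration 7: idx = 6, bits = 127
Loop ends.

Final answer: 127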